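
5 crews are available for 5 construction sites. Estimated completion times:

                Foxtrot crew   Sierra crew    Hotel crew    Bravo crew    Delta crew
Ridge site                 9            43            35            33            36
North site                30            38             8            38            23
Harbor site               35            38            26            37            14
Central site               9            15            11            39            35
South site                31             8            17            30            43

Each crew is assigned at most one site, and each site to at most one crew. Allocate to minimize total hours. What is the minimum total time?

Min total: 72 hours

Optimal: Foxtrot crew→Central site (9 hours), Sierra crew→South site (8 hours), Hotel crew→North site (8 hours), Bravo crew→Ridge site (33 hours), Delta crew→Harbor site (14 hours) — total 9+8+8+33+14 = 72 hours.
Column-greedy (each site in turn goes to its cheapest remaining crew) gives 76 hours, worse by 4.
Checked against all permutations: 72 hours is optimal.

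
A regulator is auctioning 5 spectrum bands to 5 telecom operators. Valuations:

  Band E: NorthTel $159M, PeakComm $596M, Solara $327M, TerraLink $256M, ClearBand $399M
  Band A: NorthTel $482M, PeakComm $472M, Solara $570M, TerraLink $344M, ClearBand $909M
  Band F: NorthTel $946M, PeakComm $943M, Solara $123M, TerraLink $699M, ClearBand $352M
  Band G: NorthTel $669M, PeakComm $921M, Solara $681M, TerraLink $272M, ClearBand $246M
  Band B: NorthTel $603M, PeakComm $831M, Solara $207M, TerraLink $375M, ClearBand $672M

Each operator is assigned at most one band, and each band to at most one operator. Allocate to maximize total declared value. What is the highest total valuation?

Max total: $3623M

Optimal: NorthTel→Band F ($946M), PeakComm→Band B ($831M), Solara→Band G ($681M), TerraLink→Band E ($256M), ClearBand→Band A ($909M) — total 946+831+681+256+909 = $3623M.
Column-greedy (each band in turn goes to its best remaining operator) gives $3507M, worse by 116.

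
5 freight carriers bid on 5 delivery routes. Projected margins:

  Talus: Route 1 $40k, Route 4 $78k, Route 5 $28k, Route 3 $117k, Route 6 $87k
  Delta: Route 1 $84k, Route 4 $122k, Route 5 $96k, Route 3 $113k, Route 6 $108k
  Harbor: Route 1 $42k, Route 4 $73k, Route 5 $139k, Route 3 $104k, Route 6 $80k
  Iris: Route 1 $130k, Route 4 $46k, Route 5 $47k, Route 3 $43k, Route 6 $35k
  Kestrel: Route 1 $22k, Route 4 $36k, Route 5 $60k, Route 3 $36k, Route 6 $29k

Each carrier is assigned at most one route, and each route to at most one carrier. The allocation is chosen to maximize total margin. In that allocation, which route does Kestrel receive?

Optimal: Talus→Route 3 ($117k), Delta→Route 4 ($122k), Harbor→Route 5 ($139k), Iris→Route 1 ($130k), Kestrel→Route 6 ($29k) — total 117+122+139+130+29 = $537k.
Next-best assignment: Talus→Route 3, Delta→Route 6, Harbor→Route 5, Iris→Route 1, Kestrel→Route 4 = $530k.
Swapping Delta↔Kestrel (Delta→Route 6 $108k, Kestrel→Route 4 $36k) loses 7.
Checked against all permutations: $537k is optimal.
Kestrel's own top route is Route 5 ($60k), but forcing Kestrel→Route 5 and reassigning the rest optimally gives only $509k — worse by 28.

Kestrel receives Route 6.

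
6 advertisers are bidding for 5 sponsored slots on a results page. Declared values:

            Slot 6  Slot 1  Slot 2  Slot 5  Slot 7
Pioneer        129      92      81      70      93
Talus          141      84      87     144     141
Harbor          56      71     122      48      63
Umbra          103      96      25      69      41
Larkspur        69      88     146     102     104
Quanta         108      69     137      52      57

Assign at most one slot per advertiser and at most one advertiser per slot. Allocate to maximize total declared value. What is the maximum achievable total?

Optimal: Pioneer→Slot 6 ($129), Umbra→Slot 1 ($96), Quanta→Slot 2 ($137), Talus→Slot 5 ($144), Larkspur→Slot 7 ($104) — total 129+96+137+144+104 = $610.
Max-entry greedy (repeatedly take the single best remaining cell) gives $578, worse by 32.

Maximum total: $610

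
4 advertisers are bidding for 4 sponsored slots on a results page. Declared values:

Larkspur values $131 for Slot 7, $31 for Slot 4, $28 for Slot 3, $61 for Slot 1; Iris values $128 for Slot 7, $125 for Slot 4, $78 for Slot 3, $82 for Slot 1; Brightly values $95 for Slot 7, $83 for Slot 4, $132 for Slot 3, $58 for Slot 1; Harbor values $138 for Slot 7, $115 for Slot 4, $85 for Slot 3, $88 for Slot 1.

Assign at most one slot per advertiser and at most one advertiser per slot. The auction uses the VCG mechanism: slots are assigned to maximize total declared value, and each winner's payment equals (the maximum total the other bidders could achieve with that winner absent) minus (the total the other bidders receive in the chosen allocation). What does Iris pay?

Iris pays $27.

Efficient allocation: Larkspur→Slot 7 ($131), Iris→Slot 4 ($125), Brightly→Slot 3 ($132), Harbor→Slot 1 ($88); total welfare W = $476.
Iris receives Slot 4 at value $125, so the others get W − 125 = $351.
Without Iris: best allocation of the remaining 3 bidders over all 4 slots is Larkspur→Slot 7 ($131), Brightly→Slot 3 ($132), Harbor→Slot 4 ($115), total $378.
VCG payment = (others' best without Iris) − (others' welfare with Iris) = 378 − 351 = $27.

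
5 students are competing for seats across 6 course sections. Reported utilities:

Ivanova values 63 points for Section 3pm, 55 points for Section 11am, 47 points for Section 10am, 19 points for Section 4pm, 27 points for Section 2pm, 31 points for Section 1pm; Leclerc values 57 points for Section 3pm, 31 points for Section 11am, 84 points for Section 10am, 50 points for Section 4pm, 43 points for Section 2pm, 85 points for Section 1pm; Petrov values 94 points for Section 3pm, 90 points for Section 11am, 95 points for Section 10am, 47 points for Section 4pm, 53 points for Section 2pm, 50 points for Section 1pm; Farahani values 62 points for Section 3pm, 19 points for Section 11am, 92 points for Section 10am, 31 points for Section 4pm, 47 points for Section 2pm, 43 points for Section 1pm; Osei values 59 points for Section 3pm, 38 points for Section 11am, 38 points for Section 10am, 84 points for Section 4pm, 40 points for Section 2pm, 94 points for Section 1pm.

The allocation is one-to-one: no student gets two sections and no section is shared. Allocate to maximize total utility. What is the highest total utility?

Maximum total: 414 points

This is a one-to-one assignment (maximum-weight bipartite matching).
Optimal: Ivanova→Section 3pm (63 points), Leclerc→Section 1pm (85 points), Petrov→Section 11am (90 points), Farahani→Section 10am (92 points), Osei→Section 4pm (84 points) — total 63+85+90+92+84 = 414 points.
Column-greedy (each section in turn goes to its best remaining student) gives 368 points, worse by 46.
Next-best assignment: Ivanova→Section 11am, Leclerc→Section 1pm, Petrov→Section 3pm, Farahani→Section 10am, Osei→Section 4pm = 410 points.
Swapping Leclerc↔Ivanova (Leclerc→Section 3pm 57 points, Ivanova→Section 1pm 31 points) loses 60.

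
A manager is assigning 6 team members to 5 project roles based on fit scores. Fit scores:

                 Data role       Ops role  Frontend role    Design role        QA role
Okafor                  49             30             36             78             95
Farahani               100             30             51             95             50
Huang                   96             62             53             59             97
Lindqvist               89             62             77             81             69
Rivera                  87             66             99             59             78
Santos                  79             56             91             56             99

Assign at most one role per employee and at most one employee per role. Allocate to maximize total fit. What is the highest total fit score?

Optimal: Huang→Data role (96 pts), Lindqvist→Ops role (62 pts), Rivera→Frontend role (99 pts), Farahani→Design role (95 pts), Santos→QA role (99 pts) — total 96+62+99+95+99 = 451 pts.
Row-greedy (each employee in turn takes its best remaining role) gives 437 pts, worse by 14.
Next-best assignment: Huang→Data role, Lindqvist→Ops role, Rivera→Frontend role, Farahani→Design role, Okafor→QA role = 447 pts.
Every other assignment is strictly worse.

Maximum total: 451 pts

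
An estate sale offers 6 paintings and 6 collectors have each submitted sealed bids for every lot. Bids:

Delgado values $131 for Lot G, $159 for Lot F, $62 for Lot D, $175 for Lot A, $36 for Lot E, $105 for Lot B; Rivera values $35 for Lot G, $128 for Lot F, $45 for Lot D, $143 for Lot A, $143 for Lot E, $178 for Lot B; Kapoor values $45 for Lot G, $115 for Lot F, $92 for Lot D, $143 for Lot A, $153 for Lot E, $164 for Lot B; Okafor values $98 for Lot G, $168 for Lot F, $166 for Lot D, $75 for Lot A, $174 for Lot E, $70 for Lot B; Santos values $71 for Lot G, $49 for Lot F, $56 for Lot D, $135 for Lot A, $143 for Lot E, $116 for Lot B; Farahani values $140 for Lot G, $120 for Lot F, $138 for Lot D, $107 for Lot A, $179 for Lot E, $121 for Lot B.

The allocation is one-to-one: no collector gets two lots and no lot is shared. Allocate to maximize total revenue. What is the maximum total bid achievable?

Maximum total: $931

Optimal: Delgado→Lot F ($159), Rivera→Lot B ($178), Kapoor→Lot E ($153), Okafor→Lot D ($166), Santos→Lot A ($135), Farahani→Lot G ($140) — total 159+178+153+166+135+140 = $931.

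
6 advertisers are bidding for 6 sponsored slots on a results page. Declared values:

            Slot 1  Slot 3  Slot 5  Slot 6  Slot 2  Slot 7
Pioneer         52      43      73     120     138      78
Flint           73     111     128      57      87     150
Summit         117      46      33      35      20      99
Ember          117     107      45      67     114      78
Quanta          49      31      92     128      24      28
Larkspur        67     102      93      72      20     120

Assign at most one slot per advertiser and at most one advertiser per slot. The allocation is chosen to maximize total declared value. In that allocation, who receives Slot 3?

Ember receives Slot 3.

Optimal: Pioneer→Slot 2 ($138), Flint→Slot 5 ($128), Summit→Slot 1 ($117), Ember→Slot 3 ($107), Quanta→Slot 6 ($128), Larkspur→Slot 7 ($120) — total 138+128+117+107+128+120 = $738.
Max-entry greedy (repeatedly take the single best remaining cell) gives $733, worse by 5.
Next-best assignment: Pioneer→Slot 2, Flint→Slot 7, Summit→Slot 1, Ember→Slot 3, Quanta→Slot 6, Larkspur→Slot 5 = $733.
Checked against all permutations: $738 is optimal.
Ember's own top slot is Slot 1 ($117), but forcing Ember→Slot 1 and reassigning the rest optimally gives only $712 — worse by 26.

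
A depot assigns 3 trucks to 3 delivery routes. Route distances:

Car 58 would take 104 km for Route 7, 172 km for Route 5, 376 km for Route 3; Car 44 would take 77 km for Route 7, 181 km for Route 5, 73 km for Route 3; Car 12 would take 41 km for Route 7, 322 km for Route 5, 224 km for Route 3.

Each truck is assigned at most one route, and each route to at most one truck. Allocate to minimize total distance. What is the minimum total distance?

Optimal: Car 58→Route 5 (172 km), Car 44→Route 3 (73 km), Car 12→Route 7 (41 km) — total 172+73+41 = 286 km.
Row-greedy (each truck in turn takes its cheapest remaining route) gives 499 km, worse by 213.
Checked against all permutations: 286 km is optimal.

Min total: 286 km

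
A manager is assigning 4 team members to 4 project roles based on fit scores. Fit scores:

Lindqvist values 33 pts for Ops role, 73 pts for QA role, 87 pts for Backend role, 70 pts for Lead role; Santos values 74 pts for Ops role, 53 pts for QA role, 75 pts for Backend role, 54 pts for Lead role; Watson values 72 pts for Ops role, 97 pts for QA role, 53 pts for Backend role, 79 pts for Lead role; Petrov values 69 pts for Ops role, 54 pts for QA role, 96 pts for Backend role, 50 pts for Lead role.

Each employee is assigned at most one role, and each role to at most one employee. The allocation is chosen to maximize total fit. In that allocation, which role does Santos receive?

Santos receives Ops role.

This is a one-to-one assignment (maximum-weight bipartite matching).
Optimal: Lindqvist→Lead role (70 pts), Santos→Ops role (74 pts), Watson→QA role (97 pts), Petrov→Backend role (96 pts) — total 70+74+97+96 = 337 pts.
Row-greedy (each employee in turn takes its best remaining role) gives 308 pts, worse by 29.
Next-best assignment: Lindqvist→QA role, Santos→Ops role, Watson→Lead role, Petrov→Backend role = 322 pts.
Swapping Watson↔Petrov (Watson→Backend role 53 pts, Petrov→QA role 54 pts) loses 86.
Every other assignment is strictly worse.
Santos's own top role is Backend role (75 pts), but forcing Santos→Backend role and reassigning the rest optimally gives only 311 pts — worse by 26.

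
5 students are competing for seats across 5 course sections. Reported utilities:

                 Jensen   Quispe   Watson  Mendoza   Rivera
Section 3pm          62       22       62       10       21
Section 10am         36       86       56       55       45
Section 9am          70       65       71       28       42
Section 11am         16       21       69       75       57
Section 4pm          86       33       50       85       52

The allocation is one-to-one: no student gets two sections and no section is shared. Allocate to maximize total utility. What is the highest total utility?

This is the linear assignment problem.
Optimal: Jensen→Section 3pm (62 points), Quispe→Section 10am (86 points), Watson→Section 9am (71 points), Mendoza→Section 4pm (85 points), Rivera→Section 11am (57 points) — total 62+86+71+85+57 = 361 points.
Max-entry greedy (repeatedly take the single best remaining cell) gives 339 points, worse by 22.
Next-best assignment: Jensen→Section 9am, Quispe→Section 10am, Watson→Section 3pm, Mendoza→Section 4pm, Rivera→Section 11am = 360 points.

Max total: 361 points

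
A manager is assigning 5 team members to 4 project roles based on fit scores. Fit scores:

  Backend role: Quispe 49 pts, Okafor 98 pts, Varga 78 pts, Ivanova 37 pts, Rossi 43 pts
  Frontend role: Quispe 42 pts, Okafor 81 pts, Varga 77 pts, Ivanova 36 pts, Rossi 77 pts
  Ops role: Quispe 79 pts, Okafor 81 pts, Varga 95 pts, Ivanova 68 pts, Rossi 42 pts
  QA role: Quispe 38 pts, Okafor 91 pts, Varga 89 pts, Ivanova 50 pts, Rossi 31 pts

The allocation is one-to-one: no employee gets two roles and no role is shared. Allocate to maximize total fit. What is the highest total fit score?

Max total: 343 pts

This is the linear assignment problem.
Optimal: Okafor→Backend role (98 pts), Rossi→Frontend role (77 pts), Quispe→Ops role (79 pts), Varga→QA role (89 pts) — total 98+77+79+89 = 343 pts.
Row-greedy (each employee in turn takes its best remaining role) gives 302 pts, worse by 41.
Next-best assignment: Okafor→Backend role, Rossi→Frontend role, Ivanova→Ops role, Varga→QA role = 332 pts.
Swapping Rossi↔Okafor (Rossi→Backend role 43 pts, Okafor→Frontend role 81 pts) loses 51.
No other one-to-one assignment exceeds 343 pts.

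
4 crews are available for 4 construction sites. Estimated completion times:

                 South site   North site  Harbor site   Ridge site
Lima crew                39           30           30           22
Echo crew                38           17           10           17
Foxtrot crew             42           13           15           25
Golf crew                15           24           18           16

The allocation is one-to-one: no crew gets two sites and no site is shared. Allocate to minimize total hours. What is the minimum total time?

Min total: 60 hours

Optimal: Lima crew→Ridge site (22 hours), Echo crew→Harbor site (10 hours), Foxtrot crew→North site (13 hours), Golf crew→South site (15 hours) — total 22+10+13+15 = 60 hours.
No other one-to-one assignment undercuts 60 hours.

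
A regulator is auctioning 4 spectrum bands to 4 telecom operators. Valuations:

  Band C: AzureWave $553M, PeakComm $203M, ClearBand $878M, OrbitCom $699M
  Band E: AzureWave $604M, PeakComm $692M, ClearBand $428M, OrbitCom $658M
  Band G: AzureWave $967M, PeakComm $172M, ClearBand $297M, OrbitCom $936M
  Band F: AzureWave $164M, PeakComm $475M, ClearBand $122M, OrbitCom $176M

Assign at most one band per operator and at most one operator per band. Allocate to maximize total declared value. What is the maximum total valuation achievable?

Optimal: AzureWave→Band G ($967M), PeakComm→Band F ($475M), ClearBand→Band C ($878M), OrbitCom→Band E ($658M) — total 967+475+878+658 = $2978M.
Column-greedy (each band in turn goes to its best remaining operator) gives $2713M, worse by 265.
Swapping OrbitCom↔ClearBand (OrbitCom→Band C $699M, ClearBand→Band E $428M) loses 409.

Max total: $2978M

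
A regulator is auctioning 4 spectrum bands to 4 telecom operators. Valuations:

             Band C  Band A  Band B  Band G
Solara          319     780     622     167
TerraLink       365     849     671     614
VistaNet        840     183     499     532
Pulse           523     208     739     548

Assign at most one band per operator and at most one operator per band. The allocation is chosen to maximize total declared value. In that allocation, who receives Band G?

Optimal: Solara→Band A ($780M), TerraLink→Band G ($614M), VistaNet→Band C ($840M), Pulse→Band B ($739M) — total 780+614+840+739 = $2973M.
Max-entry greedy (repeatedly take the single best remaining cell) gives $2595M, worse by 378.
Next-best assignment: Solara→Band B, TerraLink→Band A, VistaNet→Band C, Pulse→Band G = $2859M.
Every other assignment is strictly worse.
TerraLink's own top band is Band A ($849M), but forcing TerraLink→Band A and reassigning the rest optimally gives only $2859M — worse by 114.

TerraLink receives Band G.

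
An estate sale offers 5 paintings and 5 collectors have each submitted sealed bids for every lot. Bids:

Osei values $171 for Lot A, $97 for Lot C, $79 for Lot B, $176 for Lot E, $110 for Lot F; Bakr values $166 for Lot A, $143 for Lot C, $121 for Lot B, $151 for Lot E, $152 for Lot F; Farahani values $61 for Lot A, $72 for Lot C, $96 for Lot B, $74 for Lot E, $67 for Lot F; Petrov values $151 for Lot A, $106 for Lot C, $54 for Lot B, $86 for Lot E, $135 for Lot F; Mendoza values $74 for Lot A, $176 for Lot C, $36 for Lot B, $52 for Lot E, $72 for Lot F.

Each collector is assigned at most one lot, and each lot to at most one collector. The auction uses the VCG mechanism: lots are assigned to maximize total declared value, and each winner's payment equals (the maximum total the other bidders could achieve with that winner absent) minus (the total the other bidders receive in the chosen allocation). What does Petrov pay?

Petrov pays $14.

Efficient allocation: Osei→Lot E ($176), Bakr→Lot F ($152), Farahani→Lot B ($96), Petrov→Lot A ($151), Mendoza→Lot C ($176); total welfare W = $751.
Petrov receives Lot A at value $151, so the others get W − 151 = $600.
Without Petrov: best allocation of the remaining 4 bidders over all 5 lots is Osei→Lot E ($176), Bakr→Lot A ($166), Farahani→Lot B ($96), Mendoza→Lot C ($176), total $614.
VCG payment = (others' best without Petrov) − (others' welfare with Petrov) = 614 − 600 = $14.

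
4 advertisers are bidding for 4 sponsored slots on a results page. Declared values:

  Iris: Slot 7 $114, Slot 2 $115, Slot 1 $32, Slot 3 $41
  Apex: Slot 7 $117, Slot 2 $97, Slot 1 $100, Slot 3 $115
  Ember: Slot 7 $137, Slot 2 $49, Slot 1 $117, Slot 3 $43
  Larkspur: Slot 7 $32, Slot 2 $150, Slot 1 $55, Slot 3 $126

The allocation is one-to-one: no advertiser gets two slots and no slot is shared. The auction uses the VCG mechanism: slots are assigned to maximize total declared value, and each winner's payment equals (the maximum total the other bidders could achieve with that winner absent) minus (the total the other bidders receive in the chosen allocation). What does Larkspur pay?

Larkspur pays $21.

Efficient allocation: Iris→Slot 7 ($114), Apex→Slot 3 ($115), Ember→Slot 1 ($117), Larkspur→Slot 2 ($150); total welfare W = $496.
Larkspur receives Slot 2 at value $150, so the others get W − 150 = $346.
Without Larkspur: best allocation of the remaining 3 bidders over all 4 slots is Iris→Slot 2 ($115), Apex→Slot 3 ($115), Ember→Slot 7 ($137), total $367.
VCG payment = (others' best without Larkspur) − (others' welfare with Larkspur) = 367 − 346 = $21.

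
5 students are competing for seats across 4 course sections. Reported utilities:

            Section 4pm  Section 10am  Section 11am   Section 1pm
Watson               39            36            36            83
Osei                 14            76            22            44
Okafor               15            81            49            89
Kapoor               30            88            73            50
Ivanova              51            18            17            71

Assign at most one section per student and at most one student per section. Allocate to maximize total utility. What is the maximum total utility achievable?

Maximum total: 289 points

Optimal: Ivanova→Section 4pm (51 points), Osei→Section 10am (76 points), Kapoor→Section 11am (73 points), Okafor→Section 1pm (89 points) — total 51+76+73+89 = 289 points.
Max-entry greedy (repeatedly take the single best remaining cell) gives 264 points, worse by 25.
Next-best assignment: Ivanova→Section 4pm, Okafor→Section 10am, Kapoor→Section 11am, Watson→Section 1pm = 288 points.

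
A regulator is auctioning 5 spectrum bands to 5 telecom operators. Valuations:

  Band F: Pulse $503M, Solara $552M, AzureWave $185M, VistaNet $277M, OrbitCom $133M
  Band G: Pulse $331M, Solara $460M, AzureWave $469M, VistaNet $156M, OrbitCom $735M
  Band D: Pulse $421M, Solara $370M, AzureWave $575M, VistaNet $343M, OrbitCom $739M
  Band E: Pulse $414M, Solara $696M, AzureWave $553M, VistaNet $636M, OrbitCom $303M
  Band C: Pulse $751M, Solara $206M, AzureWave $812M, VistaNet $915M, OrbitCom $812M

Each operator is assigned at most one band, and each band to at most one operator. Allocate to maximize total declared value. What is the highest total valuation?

Max total: $3424M

Optimal: Pulse→Band F ($503M), Solara→Band E ($696M), AzureWave→Band D ($575M), VistaNet→Band C ($915M), OrbitCom→Band G ($735M) — total 503+696+575+915+735 = $3424M.
Max-entry greedy (repeatedly take the single best remaining cell) gives $3322M, worse by 102.
Next-best assignment: Pulse→Band F, Solara→Band E, AzureWave→Band G, VistaNet→Band C, OrbitCom→Band D = $3322M.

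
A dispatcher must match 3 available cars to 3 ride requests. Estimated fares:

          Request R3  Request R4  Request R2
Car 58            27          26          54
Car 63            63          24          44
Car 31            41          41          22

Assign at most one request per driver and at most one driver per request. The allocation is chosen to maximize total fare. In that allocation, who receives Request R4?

This is the linear assignment problem.
Optimal: Car 58→Request R2 ($54), Car 63→Request R3 ($63), Car 31→Request R4 ($41) — total 54+63+41 = $158.
Next-best assignment: Car 58→Request R2, Car 63→Request R4, Car 31→Request R3 = $119.
No other one-to-one assignment exceeds $158.
Car 31's own top request is Request R3 ($41), but forcing Car 31→Request R3 and reassigning the rest optimally gives only $119 — worse by 39.

Car 31 receives Request R4.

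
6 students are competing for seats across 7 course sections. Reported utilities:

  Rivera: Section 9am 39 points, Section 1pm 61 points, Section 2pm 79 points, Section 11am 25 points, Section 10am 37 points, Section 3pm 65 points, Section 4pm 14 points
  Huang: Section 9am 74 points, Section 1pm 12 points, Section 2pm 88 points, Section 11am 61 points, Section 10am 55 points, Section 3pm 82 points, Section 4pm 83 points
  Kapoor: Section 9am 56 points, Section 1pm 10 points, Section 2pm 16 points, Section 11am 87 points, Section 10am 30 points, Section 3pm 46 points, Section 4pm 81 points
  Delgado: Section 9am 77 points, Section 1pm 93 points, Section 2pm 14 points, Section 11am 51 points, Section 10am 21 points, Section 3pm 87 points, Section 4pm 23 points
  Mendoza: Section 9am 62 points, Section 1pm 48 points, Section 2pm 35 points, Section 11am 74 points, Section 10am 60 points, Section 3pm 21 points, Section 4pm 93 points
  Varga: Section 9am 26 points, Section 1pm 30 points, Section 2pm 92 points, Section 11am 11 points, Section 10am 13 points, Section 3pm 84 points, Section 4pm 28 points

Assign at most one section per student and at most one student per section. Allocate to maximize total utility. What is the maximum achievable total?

Max total: 510 points

This is a one-to-one assignment (maximum-weight bipartite matching).
Optimal: Rivera→Section 2pm (79 points), Huang→Section 9am (74 points), Kapoor→Section 11am (87 points), Delgado→Section 1pm (93 points), Mendoza→Section 4pm (93 points), Varga→Section 3pm (84 points) — total 79+74+87+93+93+84 = 510 points.
Column-greedy (each section in turn goes to its best remaining student) gives 459 points, worse by 51.
Swapping Varga↔Mendoza (Varga→Section 4pm 28 points, Mendoza→Section 3pm 21 points) loses 128.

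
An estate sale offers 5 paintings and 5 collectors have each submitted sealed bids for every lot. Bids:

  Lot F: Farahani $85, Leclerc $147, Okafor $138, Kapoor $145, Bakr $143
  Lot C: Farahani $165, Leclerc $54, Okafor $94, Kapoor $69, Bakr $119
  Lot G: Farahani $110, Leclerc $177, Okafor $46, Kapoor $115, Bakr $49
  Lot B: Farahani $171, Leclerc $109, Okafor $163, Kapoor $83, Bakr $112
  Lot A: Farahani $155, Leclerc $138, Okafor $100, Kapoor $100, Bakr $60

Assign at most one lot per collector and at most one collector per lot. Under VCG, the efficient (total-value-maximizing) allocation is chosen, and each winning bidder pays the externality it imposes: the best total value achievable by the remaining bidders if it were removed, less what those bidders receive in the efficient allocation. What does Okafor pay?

Efficient allocation: Farahani→Lot A ($155), Leclerc→Lot G ($177), Okafor→Lot B ($163), Kapoor→Lot F ($145), Bakr→Lot C ($119); total welfare W = $759.
Okafor receives Lot B at value $163, so the others get W − 163 = $596.
Without Okafor: best allocation of the remaining 4 bidders over all 5 lots is Farahani→Lot B ($171), Leclerc→Lot G ($177), Kapoor→Lot F ($145), Bakr→Lot C ($119), total $612.
VCG payment = (others' best without Okafor) − (others' welfare with Okafor) = 612 − 596 = $16.

Okafor pays $16.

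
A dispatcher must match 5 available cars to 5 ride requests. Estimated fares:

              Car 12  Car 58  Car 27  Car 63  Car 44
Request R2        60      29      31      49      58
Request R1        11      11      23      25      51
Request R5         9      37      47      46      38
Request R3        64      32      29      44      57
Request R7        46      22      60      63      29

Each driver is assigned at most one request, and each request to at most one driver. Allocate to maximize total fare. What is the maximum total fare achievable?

Optimal: Car 12→Request R3 ($64), Car 58→Request R5 ($37), Car 27→Request R7 ($60), Car 63→Request R2 ($49), Car 44→Request R1 ($51) — total 64+37+60+49+51 = $261.
Column-greedy (each request in turn goes to its best remaining driver) gives $224, worse by 37.
Next-best assignment: Car 12→Request R3, Car 58→Request R2, Car 27→Request R5, Car 63→Request R7, Car 44→Request R1 = $254.
Every other assignment is strictly worse.

Maximum total: $261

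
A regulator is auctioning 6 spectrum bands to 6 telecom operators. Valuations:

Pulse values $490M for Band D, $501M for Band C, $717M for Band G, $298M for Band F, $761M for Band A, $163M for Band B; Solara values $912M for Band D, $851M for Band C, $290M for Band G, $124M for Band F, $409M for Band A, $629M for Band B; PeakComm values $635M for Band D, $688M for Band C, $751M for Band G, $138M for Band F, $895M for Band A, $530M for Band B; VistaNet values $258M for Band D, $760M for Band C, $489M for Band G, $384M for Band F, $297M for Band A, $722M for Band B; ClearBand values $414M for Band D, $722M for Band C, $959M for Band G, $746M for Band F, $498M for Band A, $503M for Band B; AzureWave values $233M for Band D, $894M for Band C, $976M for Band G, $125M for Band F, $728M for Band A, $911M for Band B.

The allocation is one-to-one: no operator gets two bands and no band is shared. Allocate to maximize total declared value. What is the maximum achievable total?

Optimal: Pulse→Band G ($717M), Solara→Band D ($912M), PeakComm→Band A ($895M), VistaNet→Band C ($760M), ClearBand→Band F ($746M), AzureWave→Band B ($911M) — total 717+912+895+760+746+911 = $4941M.
Max-entry greedy (repeatedly take the single best remaining cell) gives $4452M, worse by 489.
Swapping Solara↔AzureWave (Solara→Band B $629M, AzureWave→Band D $233M) loses 961.

Max total: $4941M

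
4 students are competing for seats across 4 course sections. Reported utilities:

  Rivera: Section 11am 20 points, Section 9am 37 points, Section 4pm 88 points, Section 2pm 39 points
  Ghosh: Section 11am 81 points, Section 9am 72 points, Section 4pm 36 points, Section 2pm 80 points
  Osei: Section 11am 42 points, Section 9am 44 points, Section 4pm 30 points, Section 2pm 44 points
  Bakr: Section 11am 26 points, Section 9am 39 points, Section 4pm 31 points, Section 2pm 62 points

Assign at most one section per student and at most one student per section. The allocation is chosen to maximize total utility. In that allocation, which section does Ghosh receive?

Ghosh receives Section 11am.

Optimal: Rivera→Section 4pm (88 points), Ghosh→Section 11am (81 points), Osei→Section 9am (44 points), Bakr→Section 2pm (62 points) — total 88+81+44+62 = 275 points.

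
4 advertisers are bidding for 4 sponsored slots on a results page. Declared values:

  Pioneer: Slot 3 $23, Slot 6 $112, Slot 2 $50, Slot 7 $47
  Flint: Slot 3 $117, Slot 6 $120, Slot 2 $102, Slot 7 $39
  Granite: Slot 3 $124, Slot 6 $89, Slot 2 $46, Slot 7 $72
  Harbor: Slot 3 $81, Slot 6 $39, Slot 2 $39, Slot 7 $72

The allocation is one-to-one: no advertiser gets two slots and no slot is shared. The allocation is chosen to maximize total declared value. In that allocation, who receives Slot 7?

Optimal: Pioneer→Slot 6 ($112), Flint→Slot 2 ($102), Granite→Slot 3 ($124), Harbor→Slot 7 ($72) — total 112+102+124+72 = $410.
Row-greedy (each advertiser in turn takes its best remaining slot) gives $340, worse by 70.
Next-best assignment: Pioneer→Slot 6, Flint→Slot 2, Granite→Slot 7, Harbor→Slot 3 = $367.
Swapping Pioneer↔Granite (Pioneer→Slot 3 $23, Granite→Slot 6 $89) loses 124.
Harbor's own top slot is Slot 3 ($81), but forcing Harbor→Slot 3 and reassigning the rest optimally gives only $367 — worse by 43.

Harbor receives Slot 7.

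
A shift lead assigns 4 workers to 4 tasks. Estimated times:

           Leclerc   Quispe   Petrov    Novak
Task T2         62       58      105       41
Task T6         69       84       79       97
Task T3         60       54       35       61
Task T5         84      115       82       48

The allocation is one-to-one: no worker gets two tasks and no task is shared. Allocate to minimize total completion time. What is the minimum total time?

Optimal: Leclerc→Task T6 (69 min), Quispe→Task T2 (58 min), Petrov→Task T3 (35 min), Novak→Task T5 (48 min) — total 69+58+35+48 = 210 min.
Column-greedy (each task in turn goes to its cheapest remaining worker) gives 260 min, worse by 50.
Swapping Petrov↔Leclerc (Petrov→Task T6 79 min, Leclerc→Task T3 60 min) adds 35.

Min total: 210 min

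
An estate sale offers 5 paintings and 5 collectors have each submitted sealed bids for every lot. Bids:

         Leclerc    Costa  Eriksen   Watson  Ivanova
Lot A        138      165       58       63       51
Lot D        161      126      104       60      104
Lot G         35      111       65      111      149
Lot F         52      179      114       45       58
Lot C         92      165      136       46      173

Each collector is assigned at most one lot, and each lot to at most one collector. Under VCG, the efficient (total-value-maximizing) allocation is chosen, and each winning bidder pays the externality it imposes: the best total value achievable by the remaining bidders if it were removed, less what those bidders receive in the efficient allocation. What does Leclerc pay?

Leclerc pays $4.

Efficient allocation: Leclerc→Lot D ($161), Costa→Lot A ($165), Eriksen→Lot F ($114), Watson→Lot G ($111), Ivanova→Lot C ($173); total welfare W = $724.
Leclerc receives Lot D at value $161, so the others get W − 161 = $563.
Without Leclerc: best allocation of the remaining 4 bidders over all 5 lots is Costa→Lot F ($179), Eriksen→Lot D ($104), Watson→Lot G ($111), Ivanova→Lot C ($173), total $567.
VCG payment = (others' best without Leclerc) − (others' welfare with Leclerc) = 567 − 563 = $4.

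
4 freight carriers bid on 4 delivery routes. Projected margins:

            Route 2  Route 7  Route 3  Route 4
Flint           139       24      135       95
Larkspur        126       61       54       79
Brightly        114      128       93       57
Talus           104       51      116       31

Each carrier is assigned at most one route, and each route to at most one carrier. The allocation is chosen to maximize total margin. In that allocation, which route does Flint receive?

Flint receives Route 4.

Optimal: Flint→Route 4 ($95k), Larkspur→Route 2 ($126k), Brightly→Route 7 ($128k), Talus→Route 3 ($116k) — total 95+126+128+116 = $465k.
Row-greedy (each carrier in turn takes its best remaining route) gives $462k, worse by 3.
Next-best assignment: Flint→Route 2, Larkspur→Route 4, Brightly→Route 7, Talus→Route 3 = $462k.
Every other assignment is strictly worse.
Flint's own top route is Route 2 ($139k), but forcing Flint→Route 2 and reassigning the rest optimally gives only $462k — worse by 3.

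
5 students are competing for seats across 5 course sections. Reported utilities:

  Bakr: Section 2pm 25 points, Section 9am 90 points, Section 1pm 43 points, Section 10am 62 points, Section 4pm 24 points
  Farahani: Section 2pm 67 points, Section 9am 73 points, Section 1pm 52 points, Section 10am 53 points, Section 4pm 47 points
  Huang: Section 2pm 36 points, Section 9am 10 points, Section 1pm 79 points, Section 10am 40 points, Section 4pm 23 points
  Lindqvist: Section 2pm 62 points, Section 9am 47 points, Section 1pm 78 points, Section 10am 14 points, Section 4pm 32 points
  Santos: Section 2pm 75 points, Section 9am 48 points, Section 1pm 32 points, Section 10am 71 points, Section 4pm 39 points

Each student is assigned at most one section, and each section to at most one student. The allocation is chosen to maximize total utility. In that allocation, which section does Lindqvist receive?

Optimal: Bakr→Section 9am (90 points), Farahani→Section 4pm (47 points), Huang→Section 1pm (79 points), Lindqvist→Section 2pm (62 points), Santos→Section 10am (71 points) — total 90+47+79+62+71 = 349 points.
Column-greedy (each section in turn goes to its best remaining student) gives 329 points, worse by 20.
Next-best assignment: Bakr→Section 9am, Farahani→Section 2pm, Huang→Section 1pm, Lindqvist→Section 4pm, Santos→Section 10am = 339 points.
Lindqvist's own top section is Section 1pm (78 points), but forcing Lindqvist→Section 1pm and reassigning the rest optimally gives only 330 points — worse by 19.

Lindqvist receives Section 2pm.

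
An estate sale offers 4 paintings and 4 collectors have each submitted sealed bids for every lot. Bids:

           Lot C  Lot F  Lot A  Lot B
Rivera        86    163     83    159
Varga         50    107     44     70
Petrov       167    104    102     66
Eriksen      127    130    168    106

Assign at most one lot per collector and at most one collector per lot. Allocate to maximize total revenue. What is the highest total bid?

Maximum total: $601

Optimal: Rivera→Lot B ($159), Varga→Lot F ($107), Petrov→Lot C ($167), Eriksen→Lot A ($168) — total 159+107+167+168 = $601.
Every other assignment is strictly worse.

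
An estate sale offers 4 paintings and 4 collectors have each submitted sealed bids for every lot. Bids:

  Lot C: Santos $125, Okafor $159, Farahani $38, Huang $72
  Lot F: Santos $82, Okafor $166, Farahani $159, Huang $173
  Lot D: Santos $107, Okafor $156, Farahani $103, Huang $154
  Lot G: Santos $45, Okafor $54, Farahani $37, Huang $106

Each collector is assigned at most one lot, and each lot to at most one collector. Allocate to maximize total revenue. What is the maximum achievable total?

This is a one-to-one assignment (maximum-weight bipartite matching).
Optimal: Santos→Lot C ($125), Okafor→Lot D ($156), Farahani→Lot F ($159), Huang→Lot G ($106) — total 125+156+159+106 = $546.
Column-greedy (each lot in turn goes to its best remaining collector) gives $476, worse by 70.
Every other assignment is strictly worse.

Maximum total: $546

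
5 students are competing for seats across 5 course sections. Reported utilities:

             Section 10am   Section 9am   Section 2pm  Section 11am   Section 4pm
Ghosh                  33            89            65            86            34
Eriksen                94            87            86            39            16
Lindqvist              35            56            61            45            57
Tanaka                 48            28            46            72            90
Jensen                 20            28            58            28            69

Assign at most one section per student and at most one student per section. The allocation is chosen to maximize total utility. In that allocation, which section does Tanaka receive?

Tanaka receives Section 11am.

This is the linear assignment problem.
Optimal: Ghosh→Section 9am (89 points), Eriksen→Section 10am (94 points), Lindqvist→Section 2pm (61 points), Tanaka→Section 11am (72 points), Jensen→Section 4pm (69 points) — total 89+94+61+72+69 = 385 points.
Row-greedy (each student in turn takes its best remaining section) gives 362 points, worse by 23.
Swapping Lindqvist↔Jensen (Lindqvist→Section 4pm 57 points, Jensen→Section 2pm 58 points) loses 15.
No other one-to-one assignment exceeds 385 points.
Tanaka's own top section is Section 4pm (90 points), but forcing Tanaka→Section 4pm and reassigning the rest optimally gives only 384 points — worse by 1.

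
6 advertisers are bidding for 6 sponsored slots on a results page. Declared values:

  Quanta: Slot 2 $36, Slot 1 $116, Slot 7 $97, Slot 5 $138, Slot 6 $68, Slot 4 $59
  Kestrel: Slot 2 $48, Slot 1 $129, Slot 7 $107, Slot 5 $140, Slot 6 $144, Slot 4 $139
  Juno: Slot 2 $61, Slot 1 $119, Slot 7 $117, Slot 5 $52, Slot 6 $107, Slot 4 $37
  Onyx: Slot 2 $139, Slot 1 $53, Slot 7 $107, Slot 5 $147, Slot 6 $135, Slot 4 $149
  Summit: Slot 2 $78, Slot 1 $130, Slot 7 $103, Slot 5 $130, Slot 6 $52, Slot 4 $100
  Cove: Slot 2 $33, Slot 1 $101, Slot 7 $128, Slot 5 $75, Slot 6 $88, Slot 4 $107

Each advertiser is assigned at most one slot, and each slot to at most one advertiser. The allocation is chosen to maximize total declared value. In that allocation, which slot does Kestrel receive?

Kestrel receives Slot 4.

Treat this as an assignment problem: match each advertiser to one slot.
Optimal: Quanta→Slot 5 ($138), Kestrel→Slot 4 ($139), Juno→Slot 6 ($107), Onyx→Slot 2 ($139), Summit→Slot 1 ($130), Cove→Slot 7 ($128) — total 138+139+107+139+130+128 = $781.
Column-greedy (each slot in turn goes to its best remaining advertiser) gives $703, worse by 78.
Next-best assignment: Quanta→Slot 5, Kestrel→Slot 6, Juno→Slot 7, Onyx→Slot 2, Summit→Slot 1, Cove→Slot 4 = $775.
Swapping Quanta↔Kestrel (Quanta→Slot 4 $59, Kestrel→Slot 5 $140) loses 78.
Kestrel's own top slot is Slot 6 ($144), but forcing Kestrel→Slot 6 and reassigning the rest optimally gives only $775 — worse by 6.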